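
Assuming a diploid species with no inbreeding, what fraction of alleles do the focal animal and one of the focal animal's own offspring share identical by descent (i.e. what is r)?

Each parent–offspring link contributes a factor of 1/2, and independent paths through distinct common ancestors add.
One parent–offspring link: r = (1/2)^1 = 1/2.

0.5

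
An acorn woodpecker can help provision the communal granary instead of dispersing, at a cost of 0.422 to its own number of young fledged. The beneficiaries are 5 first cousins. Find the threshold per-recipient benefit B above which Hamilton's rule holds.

0.6752

r to a first cousin = 1/8 (first cousins share one grandparent pair — two paths of length 4: r = 2·(1/2)^4 = 1/8).
Hamilton's rule with n recipients of equal r: n·r·B > C, so B > C/(n·r) = 0.422/(5·0.125) = 0.6752.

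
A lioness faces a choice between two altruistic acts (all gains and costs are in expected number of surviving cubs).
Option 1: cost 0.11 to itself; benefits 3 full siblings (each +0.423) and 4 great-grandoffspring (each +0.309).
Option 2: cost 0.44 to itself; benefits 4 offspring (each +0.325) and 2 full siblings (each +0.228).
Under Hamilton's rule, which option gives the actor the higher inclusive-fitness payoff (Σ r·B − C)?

Option 1: r to a full sibling = 0.5.
Option 1: r to a great-grandoffspring = 0.125.
Option 1: Σ r·B − C = (3·0.5·0.423 + 4·0.125·0.309) − 0.11 = 0.679.
Option 2: r to an offspring = 0.5.
Option 2: r to a full sibling = 0.5.
Option 2: Σ r·B − C = (4·0.5·0.325 + 2·0.5·0.228) − 0.44 = 0.438.
Option 1 has the higher net inclusive-fitness payoff.

Option 1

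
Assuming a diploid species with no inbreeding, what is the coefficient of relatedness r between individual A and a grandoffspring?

0.25

Each parent–offspring link contributes a factor of 1/2, and independent paths through distinct common ancestors add.
Two parent–offspring links: r = (1/2)^2 = 1/4.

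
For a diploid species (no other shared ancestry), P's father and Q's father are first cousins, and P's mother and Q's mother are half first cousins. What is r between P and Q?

Relatedness sums over independent paths through distinct common ancestors.
P and Q are related in two ways: second cousins through their fathers (r = 1/32) and half second cousins through their mothers (r = 1/64).
r = 1/32 + 1/64 = 3/64 = 0.046875.

0.046875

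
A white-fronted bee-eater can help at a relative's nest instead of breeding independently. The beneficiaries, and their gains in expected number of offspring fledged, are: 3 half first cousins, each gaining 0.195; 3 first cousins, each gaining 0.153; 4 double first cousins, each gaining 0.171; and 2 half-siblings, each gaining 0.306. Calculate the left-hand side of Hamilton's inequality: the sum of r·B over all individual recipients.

0.4179375

r to a half first cousin = 1/16 (half first cousins share one grandparent — one path of length 4: r = (1/2)^4 = 1/16).
r to a first cousin = 0.125 (first cousins share one grandparent pair — two paths of length 4: r = 2·(1/2)^4 = 1/8).
r to a double first cousin = 1/4 (double first cousins share both grandparent pairs — four paths of length 4: r = 4·(1/2)^4 = 1/4).
r to a half-sibling = 1/4 (half-sibs share one parent — one path of length 2: r = (1/2)^2 = 1/4).
Summing one r·B term per recipient: 3·0.0625·0.195 + 3·0.125·0.153 + 4·0.25·0.171 + 2·0.25·0.306 = 0.4179375.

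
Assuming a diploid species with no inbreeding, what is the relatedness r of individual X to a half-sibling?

0.25

Half-sibs share one parent — one path of length 2: r = (1/2)^2 = 1/4.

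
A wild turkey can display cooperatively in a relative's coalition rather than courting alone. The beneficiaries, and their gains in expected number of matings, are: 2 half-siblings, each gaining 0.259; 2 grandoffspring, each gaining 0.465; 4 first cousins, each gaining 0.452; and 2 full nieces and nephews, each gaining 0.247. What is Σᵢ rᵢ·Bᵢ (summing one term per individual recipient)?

0.7115

r to a half-sibling = 1/4 (half-sibs share one parent — one path of length 2: r = (1/2)^2 = 1/4).
r to a grandoffspring = 0.25 (two parent–offspring links: r = (1/2)^2 = 1/4).
r to a first cousin = 0.125 (first cousins share one grandparent pair — two paths of length 4: r = 2·(1/2)^4 = 1/8).
r to a full niece or nephew = 1/4 (full aunt/uncle↔niece/nephew: two paths of length 3 through the shared grandparent pair: r = 2·(1/2)^3 = 1/4).
Summing one r·B term per recipient: 2·0.25·0.259 + 2·0.25·0.465 + 4·0.125·0.452 + 2·0.25·0.247 = 0.7115.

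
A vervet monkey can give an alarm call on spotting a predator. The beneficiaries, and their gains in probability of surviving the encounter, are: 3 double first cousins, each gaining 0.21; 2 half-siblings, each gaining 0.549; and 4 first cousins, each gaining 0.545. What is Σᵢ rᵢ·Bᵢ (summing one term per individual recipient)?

0.7045

r to a double first cousin = 0.25 (double first cousins share both grandparent pairs — four paths of length 4: r = 4·(1/2)^4 = 1/4).
r to a half-sibling = 1/4 (half-sibs share one parent — one path of length 2: r = (1/2)^2 = 1/4).
r to a first cousin = 1/8 (first cousins share one grandparent pair — two paths of length 4: r = 2·(1/2)^4 = 1/8).
Summing one r·B term per recipient: 3·0.25·0.21 + 2·0.25·0.549 + 4·0.125·0.545 = 0.7045.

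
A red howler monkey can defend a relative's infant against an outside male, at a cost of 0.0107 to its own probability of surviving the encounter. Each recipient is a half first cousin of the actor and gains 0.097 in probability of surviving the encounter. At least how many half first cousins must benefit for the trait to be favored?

2

r to a half first cousin = 0.0625 (half first cousins share one grandparent — one path of length 4: r = (1/2)^4 = 1/16).
Hamilton's rule: n·r·B > C  ⇒  n > C/(r·B) = 0.0107/(0.0625·0.097) = 1.765.
The smallest integer exceeding 1.765 is 2.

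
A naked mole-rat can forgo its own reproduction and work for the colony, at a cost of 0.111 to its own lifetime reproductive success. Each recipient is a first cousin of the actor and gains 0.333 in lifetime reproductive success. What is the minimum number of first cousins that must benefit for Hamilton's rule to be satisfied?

3

r to a first cousin = 1/8 (first cousins share one grandparent pair — two paths of length 4: r = 2·(1/2)^4 = 1/8).
Hamilton's rule: n·r·B > C  ⇒  n > C/(r·B) = 0.111/(0.125·0.333) = 2.667.
The smallest integer exceeding 2.667 is 3.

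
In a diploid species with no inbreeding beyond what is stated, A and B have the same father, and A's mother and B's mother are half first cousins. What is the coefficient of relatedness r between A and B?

Independent pedigree routes through distinct common ancestors add.
A and B are related in two ways: half-sibs through their shared father (r = 1/4) and half second cousins through their mothers (r = 1/64).
r = 1/4 + 1/64 = 17/64 = 0.265625.

0.265625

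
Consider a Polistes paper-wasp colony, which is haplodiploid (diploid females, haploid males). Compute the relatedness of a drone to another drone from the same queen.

Haploid brothers each carry a random half of the queen's diploid genome, so on average they share half: r = 1/2.

0.5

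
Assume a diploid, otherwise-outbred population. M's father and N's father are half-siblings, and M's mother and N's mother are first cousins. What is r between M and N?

0.09375

With two independent routes of shared ancestry, r is the sum of the two contributions.
M and N are related in two ways: half first cousins through their fathers (r = 1/16) and second cousins through their mothers (r = 1/32).
r = 1/16 + 1/32 = 3/32 = 0.09375.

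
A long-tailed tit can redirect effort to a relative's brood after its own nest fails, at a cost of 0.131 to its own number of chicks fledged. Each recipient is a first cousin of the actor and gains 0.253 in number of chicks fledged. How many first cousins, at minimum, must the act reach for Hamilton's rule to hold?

5

r to a first cousin = 1/8 (first cousins share one grandparent pair — two paths of length 4: r = 2·(1/2)^4 = 1/8).
Hamilton's rule: n·r·B > C  ⇒  n > C/(r·B) = 0.131/(0.125·0.253) = 4.142.
The smallest integer exceeding 4.142 is 5.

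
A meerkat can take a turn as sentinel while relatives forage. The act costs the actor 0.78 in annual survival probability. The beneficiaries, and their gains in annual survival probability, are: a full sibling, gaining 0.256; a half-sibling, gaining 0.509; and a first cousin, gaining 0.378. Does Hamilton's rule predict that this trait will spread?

No

Hamilton's rule: the trait is favored when the sum of r·B over every recipient exceeds the actor's cost C.
r to a full sibling = 0.5 (full sibs share both parents — two paths of length 2: r = 2·(1/2)^2 = 1/2).
r to a half-sibling = 0.25 (half-sibs share one parent — one path of length 2: r = (1/2)^2 = 1/4).
r to a first cousin = 1/8 (first cousins share one grandparent pair — two paths of length 4: r = 2·(1/2)^4 = 1/8).
Summing one r·B term per recipient: 1·0.5·0.256 + 1·0.25·0.509 + 1·0.125·0.378 = 0.3025.
0.3025 < 0.78: the indirect benefit is less than the cost.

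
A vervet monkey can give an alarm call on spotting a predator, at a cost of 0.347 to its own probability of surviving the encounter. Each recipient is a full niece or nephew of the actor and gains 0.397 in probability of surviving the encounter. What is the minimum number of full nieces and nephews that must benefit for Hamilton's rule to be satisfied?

4

r to a full niece or nephew = 1/4 (full aunt/uncle↔niece/nephew: two paths of length 3 through the shared grandparent pair: r = 2·(1/2)^3 = 1/4).
Hamilton's rule: n·r·B > C  ⇒  n > C/(r·B) = 0.347/(0.25·0.397) = 3.496.
The smallest integer exceeding 3.496 is 4.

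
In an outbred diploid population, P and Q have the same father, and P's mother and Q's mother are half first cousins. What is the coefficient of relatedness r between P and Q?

Independent pedigree routes through distinct common ancestors add.
P and Q are related in two ways: half-sibs through their shared father (r = 1/4) and half second cousins through their mothers (r = 1/64).
r = 1/4 + 1/64 = 17/64 = 0.265625.

0.265625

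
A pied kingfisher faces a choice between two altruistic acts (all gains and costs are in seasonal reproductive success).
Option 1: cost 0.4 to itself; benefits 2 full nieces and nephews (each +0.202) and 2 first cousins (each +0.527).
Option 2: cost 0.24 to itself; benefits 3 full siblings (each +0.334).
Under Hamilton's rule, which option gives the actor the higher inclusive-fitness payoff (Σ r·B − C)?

Option 2

Option 1: r to a full niece or nephew = 0.25.
Option 1: r to a first cousin = 0.125.
Option 1: Σ r·B − C = (2·0.25·0.202 + 2·0.125·0.527) − 0.4 = -0.16725.
Option 2: r to a full sibling = 0.5.
Option 2: Σ r·B − C = (3·0.5·0.334) − 0.24 = 0.261.
Option 2 has the higher net inclusive-fitness payoff.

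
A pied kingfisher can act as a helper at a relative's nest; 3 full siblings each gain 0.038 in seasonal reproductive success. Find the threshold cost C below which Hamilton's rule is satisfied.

0.057

r to a full sibling = 0.5 (full sibs share both parents — two paths of length 2: r = 2·(1/2)^2 = 1/2).
Hamilton's rule: n·r·B > C, so the trait is favored while C < n·r·B = 3·0.5·0.038 = 0.057.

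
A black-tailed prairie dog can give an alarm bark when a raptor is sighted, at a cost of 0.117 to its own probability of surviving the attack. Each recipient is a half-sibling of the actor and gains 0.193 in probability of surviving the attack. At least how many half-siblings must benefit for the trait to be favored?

3

r to a half-sibling = 1/4 (half-sibs share one parent — one path of length 2: r = (1/2)^2 = 1/4).
Hamilton's rule: n·r·B > C  ⇒  n > C/(r·B) = 0.117/(0.25·0.193) = 2.425.
The smallest integer exceeding 2.425 is 3.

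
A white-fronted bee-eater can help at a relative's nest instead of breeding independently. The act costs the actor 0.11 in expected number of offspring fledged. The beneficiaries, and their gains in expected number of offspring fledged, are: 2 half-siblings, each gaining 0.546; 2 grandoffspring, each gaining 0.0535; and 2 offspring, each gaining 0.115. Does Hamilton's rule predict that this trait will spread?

Hamilton's rule: the trait is favored when the sum of r·B over every recipient exceeds the actor's cost C.
r to a half-sibling = 0.25 (half-sibs share one parent — one path of length 2: r = (1/2)^2 = 1/4).
r to a grandoffspring = 0.25 (two parent–offspring links: r = (1/2)^2 = 1/4).
r to an offspring = 0.5 (one parent–offspring link: r = (1/2)^1 = 1/2).
Summing one r·B term per recipient: 2·0.25·0.546 + 2·0.25·0.0535 + 2·0.5·0.115 = 0.41475.
0.41475 > 0.11: the indirect benefit exceeds the cost.

Yes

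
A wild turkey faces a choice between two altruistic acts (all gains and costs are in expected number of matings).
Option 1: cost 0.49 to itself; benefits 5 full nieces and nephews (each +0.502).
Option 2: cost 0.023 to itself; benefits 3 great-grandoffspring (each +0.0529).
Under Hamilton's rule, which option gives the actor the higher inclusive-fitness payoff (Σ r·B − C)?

Option 1

Option 1: r to a full niece or nephew = 0.25.
Option 1: Σ r·B − C = (5·0.25·0.502) − 0.49 = 0.1375.
Option 2: r to a great-grandoffspring = 0.125.
Option 2: Σ r·B − C = (3·0.125·0.0529) − 0.023 = -0.0031625.
Option 1 has the higher net inclusive-fitness payoff.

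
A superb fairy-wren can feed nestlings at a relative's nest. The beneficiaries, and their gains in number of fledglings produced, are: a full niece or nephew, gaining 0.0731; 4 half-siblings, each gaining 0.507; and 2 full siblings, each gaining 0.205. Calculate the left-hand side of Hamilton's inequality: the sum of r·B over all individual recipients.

0.730275

r to a full niece or nephew = 0.25 (full aunt/uncle↔niece/nephew: two paths of length 3 through the shared grandparent pair: r = 2·(1/2)^3 = 1/4).
r to a half-sibling = 0.25 (half-sibs share one parent — one path of length 2: r = (1/2)^2 = 1/4).
r to a full sibling = 0.5 (full sibs share both parents — two paths of length 2: r = 2·(1/2)^2 = 1/2).
Summing one r·B term per recipient: 1·0.25·0.0731 + 4·0.25·0.507 + 2·0.5·0.205 = 0.730275.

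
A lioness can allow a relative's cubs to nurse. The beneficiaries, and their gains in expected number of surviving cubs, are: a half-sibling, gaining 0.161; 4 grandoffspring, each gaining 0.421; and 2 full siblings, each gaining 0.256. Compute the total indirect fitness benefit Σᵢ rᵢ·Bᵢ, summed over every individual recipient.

r to a half-sibling = 0.25 (half-sibs share one parent — one path of length 2: r = (1/2)^2 = 1/4).
r to a grandoffspring = 0.25 (two parent–offspring links: r = (1/2)^2 = 1/4).
r to a full sibling = 0.5 (full sibs share both parents — two paths of length 2: r = 2·(1/2)^2 = 1/2).
Summing one r·B term per recipient: 1·0.25·0.161 + 4·0.25·0.421 + 2·0.5·0.256 = 0.71725.

0.71725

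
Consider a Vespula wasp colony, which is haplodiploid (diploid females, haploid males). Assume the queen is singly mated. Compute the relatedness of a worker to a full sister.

0.75

Haplodiploid full sisters inherit their father's entire haploid genome identically (contributing 1/2) and on average half of their mother's contribution (1/2 · 1/2 = 1/4); r = 1/2 + 1/4 = 3/4.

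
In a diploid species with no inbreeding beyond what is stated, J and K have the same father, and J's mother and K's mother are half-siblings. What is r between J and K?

With two independent routes of shared ancestry, r is the sum of the two contributions.
J and K are related in two ways: half-sibs through their shared father (r = 1/4) and half first cousins through their mothers (r = 1/16).
r = 1/4 + 1/16 = 0.3125.

0.3125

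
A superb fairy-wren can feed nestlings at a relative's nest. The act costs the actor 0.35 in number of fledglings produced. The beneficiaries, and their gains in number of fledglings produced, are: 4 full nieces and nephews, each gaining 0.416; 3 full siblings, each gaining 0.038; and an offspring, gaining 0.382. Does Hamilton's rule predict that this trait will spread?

Yes

Hamilton's rule: the trait is favored when the sum of r·B over every recipient exceeds the actor's cost C.
r to a full niece or nephew = 1/4 (full aunt/uncle↔niece/nephew: two paths of length 3 through the shared grandparent pair: r = 2·(1/2)^3 = 1/4).
r to a full sibling = 1/2 (full sibs share both parents — two paths of length 2: r = 2·(1/2)^2 = 1/2).
r to an offspring = 1/2 (one parent–offspring link: r = (1/2)^1 = 1/2).
Summing one r·B term per recipient: 4·0.25·0.416 + 3·0.5·0.038 + 1·0.5·0.382 = 0.664.
0.664 > 0.35: the indirect benefit exceeds the cost.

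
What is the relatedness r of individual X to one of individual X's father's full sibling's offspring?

Each parent–offspring link contributes a factor of 1/2, and independent paths through distinct common ancestors add.
First cousins share one grandparent pair — two paths of length 4: r = 2·(1/2)^4 = 1/8.

0.125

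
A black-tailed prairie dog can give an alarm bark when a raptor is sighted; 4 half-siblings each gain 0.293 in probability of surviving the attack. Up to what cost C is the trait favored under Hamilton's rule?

0.293

r to a half-sibling = 0.25 (half-sibs share one parent — one path of length 2: r = (1/2)^2 = 1/4).
Hamilton's rule: n·r·B > C, so the trait is favored while C < n·r·B = 4·0.25·0.293 = 0.293.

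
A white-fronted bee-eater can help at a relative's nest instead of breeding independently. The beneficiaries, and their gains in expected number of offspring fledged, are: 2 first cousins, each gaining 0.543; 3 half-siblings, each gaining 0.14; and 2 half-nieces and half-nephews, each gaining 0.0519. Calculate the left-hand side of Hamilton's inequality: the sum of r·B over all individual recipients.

r to a first cousin = 1/8 (first cousins share one grandparent pair — two paths of length 4: r = 2·(1/2)^4 = 1/8).
r to a half-sibling = 0.25 (half-sibs share one parent — one path of length 2: r = (1/2)^2 = 1/4).
r to a half-niece or half-nephew = 0.125 (half-aunt/uncle↔niece/nephew: one path of length 3: r = (1/2)^3 = 1/8).
Summing one r·B term per recipient: 2·0.125·0.543 + 3·0.25·0.14 + 2·0.125·0.0519 = 0.253725.

0.253725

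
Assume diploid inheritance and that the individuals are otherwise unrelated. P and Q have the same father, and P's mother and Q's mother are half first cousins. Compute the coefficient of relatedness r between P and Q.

0.265625

With two independent routes of shared ancestry, r is the sum of the two contributions.
P and Q are related in two ways: half-sibs through their shared father (r = 1/4) and half second cousins through their mothers (r = 1/64).
r = 1/4 + 1/64 = 17/64 = 0.265625.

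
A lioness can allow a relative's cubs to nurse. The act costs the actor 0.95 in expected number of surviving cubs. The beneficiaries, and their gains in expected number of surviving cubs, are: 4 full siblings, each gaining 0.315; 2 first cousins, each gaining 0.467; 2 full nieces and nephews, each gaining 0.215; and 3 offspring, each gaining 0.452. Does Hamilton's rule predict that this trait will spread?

Yes

Hamilton's rule: the trait is favored when the sum of r·B over every recipient exceeds the actor's cost C.
r to a full sibling = 1/2 (full sibs share both parents — two paths of length 2: r = 2·(1/2)^2 = 1/2).
r to a first cousin = 1/8 (first cousins share one grandparent pair — two paths of length 4: r = 2·(1/2)^4 = 1/8).
r to a full niece or nephew = 0.25 (full aunt/uncle↔niece/nephew: two paths of length 3 through the shared grandparent pair: r = 2·(1/2)^3 = 1/4).
r to an offspring = 1/2 (one parent–offspring link: r = (1/2)^1 = 1/2).
Summing one r·B term per recipient: 4·0.5·0.315 + 2·0.125·0.467 + 2·0.25·0.215 + 3·0.5·0.452 = 1.53225.
1.53225 > 0.95: the indirect benefit exceeds the cost.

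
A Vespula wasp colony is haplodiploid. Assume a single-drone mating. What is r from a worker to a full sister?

0.75

Haplodiploid full sisters inherit their father's entire haploid genome identically (contributing 1/2) and on average half of their mother's contribution (1/2 · 1/2 = 1/4); r = 1/2 + 1/4 = 3/4.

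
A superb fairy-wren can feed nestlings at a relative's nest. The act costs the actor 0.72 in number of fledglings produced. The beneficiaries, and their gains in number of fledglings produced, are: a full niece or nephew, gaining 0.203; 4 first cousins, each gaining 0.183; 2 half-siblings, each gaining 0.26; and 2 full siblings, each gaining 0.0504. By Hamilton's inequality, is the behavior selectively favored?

No

Hamilton's rule: the trait is favored when the sum of r·B over every recipient exceeds the actor's cost C.
r to a full niece or nephew = 1/4 (full aunt/uncle↔niece/nephew: two paths of length 3 through the shared grandparent pair: r = 2·(1/2)^3 = 1/4).
r to a first cousin = 0.125 (first cousins share one grandparent pair — two paths of length 4: r = 2·(1/2)^4 = 1/8).
r to a half-sibling = 0.25 (half-sibs share one parent — one path of length 2: r = (1/2)^2 = 1/4).
r to a full sibling = 1/2 (full sibs share both parents — two paths of length 2: r = 2·(1/2)^2 = 1/2).
Summing one r·B term per recipient: 1·0.25·0.203 + 4·0.125·0.183 + 2·0.25·0.26 + 2·0.5·0.0504 = 0.32265.
0.32265 < 0.72: the indirect benefit is less than the cost.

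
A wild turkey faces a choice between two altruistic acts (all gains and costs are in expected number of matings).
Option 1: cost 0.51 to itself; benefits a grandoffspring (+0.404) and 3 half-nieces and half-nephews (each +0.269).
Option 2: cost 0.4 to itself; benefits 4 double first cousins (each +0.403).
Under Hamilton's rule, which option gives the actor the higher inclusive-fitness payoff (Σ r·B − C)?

Option 2

Option 1: r to a grandoffspring = 0.25.
Option 1: r to a half-niece or half-nephew = 0.125.
Option 1: Σ r·B − C = (1·0.25·0.404 + 3·0.125·0.269) − 0.51 = -0.308125.
Option 2: r to a double first cousin = 0.25.
Option 2: Σ r·B − C = (4·0.25·0.403) − 0.4 = 0.003.
Option 2 has the higher net inclusive-fitness payoff.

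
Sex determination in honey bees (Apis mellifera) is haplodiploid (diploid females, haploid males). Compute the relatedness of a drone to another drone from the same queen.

Haploid brothers each carry a random half of the queen's diploid genome, so on average they share half: r = 1/2.

0.5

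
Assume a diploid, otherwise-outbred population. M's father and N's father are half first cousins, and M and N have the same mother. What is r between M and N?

Independent pedigree routes through distinct common ancestors add.
M and N are related in two ways: half second cousins through their fathers (r = 1/64) and half-sibs through their shared mother (r = 1/4).
r = 1/64 + 1/4 = 17/64 = 0.265625.

0.265625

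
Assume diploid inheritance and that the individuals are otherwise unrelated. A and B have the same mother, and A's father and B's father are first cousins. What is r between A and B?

0.28125

Wright's path rule: contributions from independent ancestry routes add.
A and B are related in two ways: half-sibs through their shared mother (r = 1/4) and second cousins through their fathers (r = 1/32).
r = 1/4 + 1/32 = 0.28125.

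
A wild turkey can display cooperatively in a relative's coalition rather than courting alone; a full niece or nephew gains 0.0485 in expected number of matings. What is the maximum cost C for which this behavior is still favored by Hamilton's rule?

0.012125

r to a full niece or nephew = 0.25 (full aunt/uncle↔niece/nephew: two paths of length 3 through the shared grandparent pair: r = 2·(1/2)^3 = 1/4).
Hamilton's rule: n·r·B > C, so the trait is favored while C < n·r·B = 1·0.25·0.0485 = 0.012125.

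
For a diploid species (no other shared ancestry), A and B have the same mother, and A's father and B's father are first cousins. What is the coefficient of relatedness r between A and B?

Relatedness sums over independent paths through distinct common ancestors.
A and B are related in two ways: half-sibs through their shared mother (r = 1/4) and second cousins through their fathers (r = 1/32).
r = 1/4 + 1/32 = 0.28125.

0.28125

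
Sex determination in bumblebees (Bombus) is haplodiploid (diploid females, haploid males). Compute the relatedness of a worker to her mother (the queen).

0.5

One meiotic link between diploid queen and diploid daughter: r = 1/2.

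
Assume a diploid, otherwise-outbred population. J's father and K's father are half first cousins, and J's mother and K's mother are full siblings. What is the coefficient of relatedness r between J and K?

Independent pedigree routes through distinct common ancestors add.
J and K are related in two ways: half second cousins through their fathers (r = 1/64) and first cousins through their mothers (r = 1/8).
r = 1/64 + 1/8 = 0.140625.

0.140625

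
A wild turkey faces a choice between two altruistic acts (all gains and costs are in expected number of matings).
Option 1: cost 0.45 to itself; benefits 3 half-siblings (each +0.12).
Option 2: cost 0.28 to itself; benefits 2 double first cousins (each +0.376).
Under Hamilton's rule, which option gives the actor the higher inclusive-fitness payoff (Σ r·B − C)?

Option 2

Option 1: r to a half-sibling = 0.25.
Option 1: Σ r·B − C = (3·0.25·0.12) − 0.45 = -0.36.
Option 2: r to a double first cousin = 0.25.
Option 2: Σ r·B − C = (2·0.25·0.376) − 0.28 = -0.092.
Option 2 has the higher net inclusive-fitness payoff.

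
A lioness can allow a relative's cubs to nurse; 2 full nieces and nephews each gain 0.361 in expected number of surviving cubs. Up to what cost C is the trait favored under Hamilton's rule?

r to a full niece or nephew = 0.25 (full aunt/uncle↔niece/nephew: two paths of length 3 through the shared grandparent pair: r = 2·(1/2)^3 = 1/4).
Hamilton's rule: n·r·B > C, so the trait is favored while C < n·r·B = 2·0.25·0.361 = 0.1805.

0.1805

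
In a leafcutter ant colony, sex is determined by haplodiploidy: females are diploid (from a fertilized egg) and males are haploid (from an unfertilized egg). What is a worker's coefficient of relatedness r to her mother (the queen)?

0.5

One meiotic link between diploid queen and diploid daughter: r = 1/2.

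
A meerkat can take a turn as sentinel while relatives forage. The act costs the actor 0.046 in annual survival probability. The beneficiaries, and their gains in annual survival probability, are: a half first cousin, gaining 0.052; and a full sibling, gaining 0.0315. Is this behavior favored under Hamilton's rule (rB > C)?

No

Hamilton's rule: the trait is favored when the sum of r·B over every recipient exceeds the actor's cost C.
r to a half first cousin = 1/16 (half first cousins share one grandparent — one path of length 4: r = (1/2)^4 = 1/16).
r to a full sibling = 0.5 (full sibs share both parents — two paths of length 2: r = 2·(1/2)^2 = 1/2).
Summing one r·B term per recipient: 1·0.0625·0.052 + 1·0.5·0.0315 = 0.019.
0.019 < 0.046: the indirect benefit is less than the cost.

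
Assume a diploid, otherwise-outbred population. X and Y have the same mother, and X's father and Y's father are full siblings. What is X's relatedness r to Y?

0.375

Independent pedigree routes through distinct common ancestors add.
X and Y are related in two ways: half-sibs through their shared mother (r = 1/4) and first cousins through their fathers (r = 1/8).
r = 1/4 + 1/8 = 3/8 = 0.375.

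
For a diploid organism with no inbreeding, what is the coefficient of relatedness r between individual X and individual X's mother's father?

0.25

Each parent–offspring link contributes a factor of 1/2, and independent paths through distinct common ancestors add.
Two parent–offspring links: r = (1/2)^2 = 1/4.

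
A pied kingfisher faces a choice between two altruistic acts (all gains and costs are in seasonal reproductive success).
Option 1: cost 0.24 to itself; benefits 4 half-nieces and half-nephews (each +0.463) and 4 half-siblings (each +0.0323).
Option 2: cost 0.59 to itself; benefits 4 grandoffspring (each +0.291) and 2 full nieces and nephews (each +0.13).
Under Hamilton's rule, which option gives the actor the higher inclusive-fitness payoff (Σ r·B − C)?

Option 1: r to a half-niece or half-nephew = 0.125.
Option 1: r to a half-sibling = 0.25.
Option 1: Σ r·B − C = (4·0.125·0.463 + 4·0.25·0.0323) − 0.24 = 0.0238.
Option 2: r to a grandoffspring = 0.25.
Option 2: r to a full niece or nephew = 0.25.
Option 2: Σ r·B − C = (4·0.25·0.291 + 2·0.25·0.13) − 0.59 = -0.234.
Option 1 has the higher net inclusive-fitness payoff.

Option 1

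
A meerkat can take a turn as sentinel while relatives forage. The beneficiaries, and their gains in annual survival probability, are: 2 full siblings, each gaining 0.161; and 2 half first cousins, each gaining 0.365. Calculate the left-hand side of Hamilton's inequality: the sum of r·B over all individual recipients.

r to a full sibling = 1/2 (full sibs share both parents — two paths of length 2: r = 2·(1/2)^2 = 1/2).
r to a half first cousin = 1/16 (half first cousins share one grandparent — one path of length 4: r = (1/2)^4 = 1/16).
Summing one r·B term per recipient: 2·0.5·0.161 + 2·0.0625·0.365 = 0.206625.

0.206625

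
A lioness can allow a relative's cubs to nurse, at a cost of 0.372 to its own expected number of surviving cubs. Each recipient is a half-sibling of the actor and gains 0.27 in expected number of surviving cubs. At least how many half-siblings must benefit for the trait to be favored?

r to a half-sibling = 1/4 (half-sibs share one parent — one path of length 2: r = (1/2)^2 = 1/4).
Hamilton's rule: n·r·B > C  ⇒  n > C/(r·B) = 0.372/(0.25·0.27) = 5.511.
The smallest integer exceeding 5.511 is 6.

6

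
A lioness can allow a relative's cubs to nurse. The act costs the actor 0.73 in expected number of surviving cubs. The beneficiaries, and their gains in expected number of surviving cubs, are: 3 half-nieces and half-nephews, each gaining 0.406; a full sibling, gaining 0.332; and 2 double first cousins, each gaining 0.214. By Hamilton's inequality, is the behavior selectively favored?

Hamilton's rule: the trait is favored when the sum of r·B over every recipient exceeds the actor's cost C.
r to a half-niece or half-nephew = 0.125 (half-aunt/uncle↔niece/nephew: one path of length 3: r = (1/2)^3 = 1/8).
r to a full sibling = 1/2 (full sibs share both parents — two paths of length 2: r = 2·(1/2)^2 = 1/2).
r to a double first cousin = 0.25 (double first cousins share both grandparent pairs — four paths of length 4: r = 4·(1/2)^4 = 1/4).
Summing one r·B term per recipient: 3·0.125·0.406 + 1·0.5·0.332 + 2·0.25·0.214 = 0.42525.
0.42525 < 0.73: the indirect benefit is less than the cost.

No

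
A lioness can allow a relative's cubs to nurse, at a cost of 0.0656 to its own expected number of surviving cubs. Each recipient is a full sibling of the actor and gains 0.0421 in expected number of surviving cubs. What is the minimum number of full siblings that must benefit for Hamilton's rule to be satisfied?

4

r to a full sibling = 0.5 (full sibs share both parents — two paths of length 2: r = 2·(1/2)^2 = 1/2).
Hamilton's rule: n·r·B > C  ⇒  n > C/(r·B) = 0.0656/(0.5·0.0421) = 3.116.
The smallest integer exceeding 3.116 is 4.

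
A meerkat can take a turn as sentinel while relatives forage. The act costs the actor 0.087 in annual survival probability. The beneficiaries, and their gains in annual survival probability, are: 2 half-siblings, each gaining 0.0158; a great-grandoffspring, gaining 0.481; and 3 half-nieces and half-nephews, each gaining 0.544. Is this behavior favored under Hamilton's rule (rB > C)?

Yes

Hamilton's rule: the trait is favored when the sum of r·B over every recipient exceeds the actor's cost C.
r to a half-sibling = 0.25 (half-sibs share one parent — one path of length 2: r = (1/2)^2 = 1/4).
r to a great-grandoffspring = 0.125 (three parent–offspring links: r = (1/2)^3 = 1/8).
r to a half-niece or half-nephew = 1/8 (half-aunt/uncle↔niece/nephew: one path of length 3: r = (1/2)^3 = 1/8).
Summing one r·B term per recipient: 2·0.25·0.0158 + 1·0.125·0.481 + 3·0.125·0.544 = 0.272025.
0.272025 > 0.087: the indirect benefit exceeds the cost.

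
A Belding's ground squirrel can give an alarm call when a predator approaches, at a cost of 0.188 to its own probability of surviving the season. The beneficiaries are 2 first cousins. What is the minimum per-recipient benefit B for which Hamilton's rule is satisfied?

r to a first cousin = 1/8 (first cousins share one grandparent pair — two paths of length 4: r = 2·(1/2)^4 = 1/8).
Hamilton's rule with n recipients of equal r: n·r·B > C, so B > C/(n·r) = 0.188/(2·0.125) = 0.752.

0.752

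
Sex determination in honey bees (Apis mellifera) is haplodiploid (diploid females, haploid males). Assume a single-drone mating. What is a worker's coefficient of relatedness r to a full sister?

0.75

Haplodiploid full sisters inherit their father's entire haploid genome identically (contributing 1/2) and on average half of their mother's contribution (1/2 · 1/2 = 1/4); r = 1/2 + 1/4 = 3/4.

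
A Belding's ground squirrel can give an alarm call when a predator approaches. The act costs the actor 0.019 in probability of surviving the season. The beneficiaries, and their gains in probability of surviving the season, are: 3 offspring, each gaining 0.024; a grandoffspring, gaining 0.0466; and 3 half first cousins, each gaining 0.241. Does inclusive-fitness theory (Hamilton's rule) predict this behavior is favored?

Hamilton's rule: the trait is favored when the sum of r·B over every recipient exceeds the actor's cost C.
r to an offspring = 1/2 (one parent–offspring link: r = (1/2)^1 = 1/2).
r to a grandoffspring = 0.25 (two parent–offspring links: r = (1/2)^2 = 1/4).
r to a half first cousin = 1/16 (half first cousins share one grandparent — one path of length 4: r = (1/2)^4 = 1/16).
Summing one r·B term per recipient: 3·0.5·0.024 + 1·0.25·0.0466 + 3·0.0625·0.241 = 0.0928375.
0.0928375 > 0.019: the indirect benefit exceeds the cost.

Yes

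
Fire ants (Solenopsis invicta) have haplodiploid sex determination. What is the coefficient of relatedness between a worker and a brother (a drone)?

0.25

Her haploid brother carries none of their father's genes and a random half of their mother's genome; that half matches the maternal half of her own genome with probability 1/2: r = 1/2 · 1/2 = 1/4.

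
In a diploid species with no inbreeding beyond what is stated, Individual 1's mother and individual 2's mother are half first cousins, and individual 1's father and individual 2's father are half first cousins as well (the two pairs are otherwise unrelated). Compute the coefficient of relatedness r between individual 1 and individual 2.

Wright's path rule: contributions from independent ancestry routes add.
Individual 1 and individual 2 are related in two ways: half second cousins through their mothers (r = 1/64) and half second cousins through their fathers (r = 1/64).
r = 1/64 + 1/64 = 1/32 = 0.03125.

0.03125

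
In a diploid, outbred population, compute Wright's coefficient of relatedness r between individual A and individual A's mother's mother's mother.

Each parent–offspring link contributes a factor of 1/2, and independent paths through distinct common ancestors add.
Three parent–offspring links: r = (1/2)^3 = 1/8.

0.125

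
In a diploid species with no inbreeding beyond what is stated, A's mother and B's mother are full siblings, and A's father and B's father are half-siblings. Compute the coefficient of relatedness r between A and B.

With two independent routes of shared ancestry, r is the sum of the two contributions.
A and B are related in two ways: first cousins through their mothers (r = 1/8) and half first cousins through their fathers (r = 1/16).
r = 1/8 + 1/16 = 3/16 = 0.1875.

0.1875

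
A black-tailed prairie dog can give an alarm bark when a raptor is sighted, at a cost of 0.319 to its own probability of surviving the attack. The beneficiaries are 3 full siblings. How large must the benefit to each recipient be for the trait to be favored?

r to a full sibling = 0.5 (full sibs share both parents — two paths of length 2: r = 2·(1/2)^2 = 1/2).
Hamilton's rule with n recipients of equal r: n·r·B > C, so B > C/(n·r) = 0.319/(3·0.5) = 0.2127.

0.2127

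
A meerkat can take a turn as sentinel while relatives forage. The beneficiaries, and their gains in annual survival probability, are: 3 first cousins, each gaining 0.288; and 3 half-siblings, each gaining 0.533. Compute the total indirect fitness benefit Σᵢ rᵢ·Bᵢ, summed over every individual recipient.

0.50775

r to a first cousin = 1/8 (first cousins share one grandparent pair — two paths of length 4: r = 2·(1/2)^4 = 1/8).
r to a half-sibling = 1/4 (half-sibs share one parent — one path of length 2: r = (1/2)^2 = 1/4).
Summing one r·B term per recipient: 3·0.125·0.288 + 3·0.25·0.533 = 0.50775.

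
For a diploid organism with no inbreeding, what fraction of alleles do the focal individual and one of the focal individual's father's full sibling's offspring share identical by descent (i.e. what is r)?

0.125

Each parent–offspring link contributes a factor of 1/2, and independent paths through distinct common ancestors add.
First cousins share one grandparent pair — two paths of length 4: r = 2·(1/2)^4 = 1/8.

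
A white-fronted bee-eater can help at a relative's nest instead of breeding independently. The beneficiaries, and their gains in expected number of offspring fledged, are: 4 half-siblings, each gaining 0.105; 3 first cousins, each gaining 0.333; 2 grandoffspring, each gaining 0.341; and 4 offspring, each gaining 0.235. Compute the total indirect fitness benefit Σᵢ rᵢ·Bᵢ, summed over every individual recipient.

0.870375

r to a half-sibling = 0.25 (half-sibs share one parent — one path of length 2: r = (1/2)^2 = 1/4).
r to a first cousin = 1/8 (first cousins share one grandparent pair — two paths of length 4: r = 2·(1/2)^4 = 1/8).
r to a grandoffspring = 0.25 (two parent–offspring links: r = (1/2)^2 = 1/4).
r to an offspring = 1/2 (one parent–offspring link: r = (1/2)^1 = 1/2).
Summing one r·B term per recipient: 4·0.25·0.105 + 3·0.125·0.333 + 2·0.25·0.341 + 4·0.5·0.235 = 0.870375.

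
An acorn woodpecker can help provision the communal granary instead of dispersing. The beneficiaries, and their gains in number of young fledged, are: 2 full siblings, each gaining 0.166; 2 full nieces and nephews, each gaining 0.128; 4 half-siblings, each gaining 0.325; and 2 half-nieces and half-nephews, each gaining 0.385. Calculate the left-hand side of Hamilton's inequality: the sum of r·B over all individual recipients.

0.65125

r to a full sibling = 1/2 (full sibs share both parents — two paths of length 2: r = 2·(1/2)^2 = 1/2).
r to a full niece or nephew = 1/4 (full aunt/uncle↔niece/nephew: two paths of length 3 through the shared grandparent pair: r = 2·(1/2)^3 = 1/4).
r to a half-sibling = 0.25 (half-sibs share one parent — one path of length 2: r = (1/2)^2 = 1/4).
r to a half-niece or half-nephew = 1/8 (half-aunt/uncle↔niece/nephew: one path of length 3: r = (1/2)^3 = 1/8).
Summing one r·B term per recipient: 2·0.5·0.166 + 2·0.25·0.128 + 4·0.25·0.325 + 2·0.125·0.385 = 0.65125.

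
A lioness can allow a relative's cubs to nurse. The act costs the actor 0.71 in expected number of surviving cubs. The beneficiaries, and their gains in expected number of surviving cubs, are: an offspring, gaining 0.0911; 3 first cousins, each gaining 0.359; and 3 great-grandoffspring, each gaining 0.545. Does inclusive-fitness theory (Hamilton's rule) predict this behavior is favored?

Hamilton's rule: the trait is favored when the sum of r·B over every recipient exceeds the actor's cost C.
r to an offspring = 0.5 (one parent–offspring link: r = (1/2)^1 = 1/2).
r to a first cousin = 1/8 (first cousins share one grandparent pair — two paths of length 4: r = 2·(1/2)^4 = 1/8).
r to a great-grandoffspring = 1/8 (three parent–offspring links: r = (1/2)^3 = 1/8).
Summing one r·B term per recipient: 1·0.5·0.0911 + 3·0.125·0.359 + 3·0.125·0.545 = 0.38455.
0.38455 < 0.71: the indirect benefit is less than the cost.

No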